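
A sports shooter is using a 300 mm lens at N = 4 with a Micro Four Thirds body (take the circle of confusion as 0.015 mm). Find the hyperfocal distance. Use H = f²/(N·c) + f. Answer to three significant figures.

1500 m

Hyperfocal distance H = f²/(N·c) + f = 300²/(4 × 0.015) + 300 = 90000/0.06 + 300 ≈ 1500300.0 mm ≈ 1500 m.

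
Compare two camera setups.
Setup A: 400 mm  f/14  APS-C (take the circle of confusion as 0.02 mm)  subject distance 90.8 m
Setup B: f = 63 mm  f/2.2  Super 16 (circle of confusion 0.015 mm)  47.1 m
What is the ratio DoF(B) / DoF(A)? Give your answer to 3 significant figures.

Setup A: H = 400²/(14×0.02) + 400 ≈ 571828.6 mm; DoF = Df − Dn = 107864 − 78398 ≈ 29466 mm.
Setup B: H = 63²/(2.2×0.015) + 63 ≈ 120335.7 mm; DoF = Df − Dn = 77351 − 33858 ≈ 43493 mm.
Ratio = 43493 / 29466 ≈ 1.48.

1.48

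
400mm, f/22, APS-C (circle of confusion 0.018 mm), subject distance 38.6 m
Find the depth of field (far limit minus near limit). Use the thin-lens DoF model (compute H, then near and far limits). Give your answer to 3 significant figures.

7.36 m

Hyperfocal distance H = f²/(N·c) + f = 400²/(22 × 0.018) + 400 = 160000/0.396 + 400 ≈ 404440.4 mm ≈ 404.4 m.
Near limit Dn = s·(H − f)/(H + s − 2f) = 38600 × (404440.4 − 400) / (404440.4 + 38600 − 2 × 400) = 38600 × 404040.4 / 442240.4 ≈ 35265.8 mm.
Far limit Df = s·(H − f)/(H − s) = 38600 × (404440.4 − 400) / (404440.4 − 38600) = 38600 × 404040.4 / 365840.4 ≈ 42630.5 mm.
Depth of field = Df − Dn = 42630.5 − 35265.8 ≈ 7364.7 mm ≈ 7.36 m.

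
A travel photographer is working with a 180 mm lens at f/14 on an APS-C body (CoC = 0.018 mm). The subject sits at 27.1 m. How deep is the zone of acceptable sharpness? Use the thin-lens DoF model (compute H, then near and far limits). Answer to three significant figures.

Hyperfocal distance H = f²/(N·c) + f = 180²/(14 × 0.018) + 180 = 32400/0.252 + 180 ≈ 128751.4 mm ≈ 128.8 m.
Near limit Dn = s·(H − f)/(H + s − 2f) = 27100 × (128751.4 − 180) / (128751.4 + 27100 − 2 × 180) = 27100 × 128571.4 / 155491.4 ≈ 22408 mm.
Far limit Df = s·(H − f)/(H − s) = 27100 × (128751.4 − 180) / (128751.4 − 27100) = 27100 × 128571.4 / 101651.4 ≈ 34277 mm.
Depth of field = Df − Dn = 34277 − 22408 ≈ 11869 mm ≈ 11.9 m.

11.9 m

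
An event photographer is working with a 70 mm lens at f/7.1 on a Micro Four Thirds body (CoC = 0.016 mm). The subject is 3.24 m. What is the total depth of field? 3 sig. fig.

Hyperfocal distance H = f²/(N·c) + f = 70²/(7.1 × 0.016) + 70 = 4900/0.1136 + 70 ≈ 43203.8 mm ≈ 43.20 m.
Near limit Dn = s·(H − f)/(H + s − 2f) = 3240 × (43203.8 − 70) / (43203.8 + 3240 − 2 × 70) = 3240 × 43133.8 / 46303.8 ≈ 3018.19 mm.
Far limit Df = s·(H − f)/(H − s) = 3240 × (43203.8 − 70) / (43203.8 − 3240) = 3240 × 43133.8 / 39963.8 ≈ 3497.00 mm.
Depth of field = Df − Dn = 3497.00 − 3018.19 ≈ 478.81 mm.

479 mm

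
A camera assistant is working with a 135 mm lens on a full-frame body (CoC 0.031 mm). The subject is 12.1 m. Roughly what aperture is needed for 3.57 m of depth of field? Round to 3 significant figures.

f/7.10

Write h = H − f = f²/(N·c). The thin-lens limits are Dn = s·h/(h + (s−f)) and Df = s·h/(h − (s−f)), so DoF = Df − Dn = 2·s·(s−f)·h / (h² − (s−f)²).
That is a quadratic in h: DoF·h² − 2·s·(s−f)·h − DoF·(s−f)² = 0 ⇒ h = (s−f)·(s + √(s² + DoF²)) / DoF = 11965 × (12100 + √(12100² + 3570²)) / 3570 = 11965 × (12100 + 12615.7) / 3570 ≈ 82836 mm.
Then N = f²/(c·h) = 135² / (0.031 × 82836) = 18225 / 2567.9 ≈ 7.10.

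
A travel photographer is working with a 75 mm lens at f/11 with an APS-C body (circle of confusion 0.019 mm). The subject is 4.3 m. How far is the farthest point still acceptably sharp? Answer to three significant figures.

5.10 m

Hyperfocal distance H = f²/(N·c) + f = 75²/(11 × 0.019) + 75 = 5625/0.209 + 75 ≈ 26988.9 mm ≈ 26.99 m.
Far limit Df = s·(H − f)/(H − s) = 4300 × (26988.9 − 75) / (26988.9 − 4300) = 4300 × 26913.9 / 22688.9 ≈ 5100.7 mm ≈ 5.10 m.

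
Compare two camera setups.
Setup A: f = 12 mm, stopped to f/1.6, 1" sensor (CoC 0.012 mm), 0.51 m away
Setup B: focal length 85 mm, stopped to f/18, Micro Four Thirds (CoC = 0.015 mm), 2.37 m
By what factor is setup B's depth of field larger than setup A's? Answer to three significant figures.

5.99

Setup A: H = 12²/(1.6×0.012) + 12 ≈ 7512.0 mm; DoF = Df − Dn = 546.272 − 478.245 ≈ 68.027 mm.
Setup B: H = 85²/(18×0.015) + 85 ≈ 26844.3 mm; DoF = Df − Dn = 2591.27 − 2183.54 ≈ 407.73 mm.
Ratio = 407.73 / 68.027 ≈ 5.99.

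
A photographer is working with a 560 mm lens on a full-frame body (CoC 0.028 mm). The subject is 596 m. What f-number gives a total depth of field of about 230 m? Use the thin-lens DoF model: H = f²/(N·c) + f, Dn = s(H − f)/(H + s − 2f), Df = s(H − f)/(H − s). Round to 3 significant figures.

Write h = H − f = f²/(N·c). The thin-lens limits are Dn = s·h/(h + (s−f)) and Df = s·h/(h − (s−f)), so DoF = Df − Dn = 2·s·(s−f)·h / (h² − (s−f)²).
That is a quadratic in h: DoF·h² − 2·s·(s−f)·h − DoF·(s−f)² = 0 ⇒ h = (s−f)·(s + √(s² + DoF²)) / DoF = 595440 × (596000 + √(596000² + 230000²)) / 230000 = 595440 × (596000 + 638840) / 230000 ≈ 3196839 mm.
Then N = f²/(c·h) = 560² / (0.028 × 3196839) = 313600 / 89511 ≈ 3.50.

f/3.50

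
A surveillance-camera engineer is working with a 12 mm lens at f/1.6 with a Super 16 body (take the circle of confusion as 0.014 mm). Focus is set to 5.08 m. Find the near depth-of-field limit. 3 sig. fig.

Hyperfocal distance H = f²/(N·c) + f = 12²/(1.6 × 0.014) + 12 = 144/0.0224 + 12 ≈ 6440.6 mm ≈ 6.441 m.
Near limit Dn = s·(H − f)/(H + s − 2f) = 5080 × (6440.6 − 12) / (6440.6 + 5080 − 2 × 12) = 5080 × 6428.6 / 11496.6 ≈ 2840.6 mm ≈ 2.84 m.

2.84 m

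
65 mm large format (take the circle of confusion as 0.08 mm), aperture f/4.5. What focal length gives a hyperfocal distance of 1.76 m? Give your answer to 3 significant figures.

25.0 mm

From H = f²/(N·c) + f, with f ≪ H: f ≈ √(H·N·c) = √(1760 × 4.5 × 0.08) = √633.60 ≈ 25.17 mm.
Exact: f² + N·c·f − N·c·H = 0 ⇒ f = (−N·c + √((N·c)² + 4·N·c·H))/2 = (−0.36 + √2534.5)/2 ≈ 24.992 mm ≈ 25.0 mm.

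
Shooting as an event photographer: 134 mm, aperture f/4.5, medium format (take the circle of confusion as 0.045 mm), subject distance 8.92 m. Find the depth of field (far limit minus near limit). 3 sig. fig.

Hyperfocal distance H = f²/(N·c) + f = 134²/(4.5 × 0.045) + 134 = 17956/0.2025 + 134 ≈ 88805.6 mm ≈ 88.81 m.
Near limit Dn = s·(H − f)/(H + s − 2f) = 8920 × (88805.6 − 134) / (88805.6 + 8920 − 2 × 134) = 8920 × 88671.6 / 97457.6 ≈ 8115.8 mm.
Far limit Df = s·(H − f)/(H − s) = 8920 × (88805.6 − 134) / (88805.6 − 8920) = 8920 × 88671.6 / 79885.6 ≈ 9901.0 mm.
Depth of field = Df − Dn = 9901.0 − 8115.8 ≈ 1785.2 mm ≈ 1.79 m.

1.79 m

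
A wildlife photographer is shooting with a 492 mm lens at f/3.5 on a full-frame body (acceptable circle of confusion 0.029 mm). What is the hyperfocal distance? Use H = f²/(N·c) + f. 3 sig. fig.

Hyperfocal distance H = f²/(N·c) + f = 492²/(3.5 × 0.029) + 492 = 242064/0.1015 + 492 ≈ 2385359.0 mm ≈ 2390 m.

2390 m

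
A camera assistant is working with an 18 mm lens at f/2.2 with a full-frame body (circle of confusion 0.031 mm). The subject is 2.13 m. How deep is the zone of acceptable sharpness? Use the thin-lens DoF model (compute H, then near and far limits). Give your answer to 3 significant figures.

2.36 m

Hyperfocal distance H = f²/(N·c) + f = 18²/(2.2 × 0.031) + 18 = 324/0.0682 + 18 ≈ 4768.7 mm ≈ 4.769 m.
Near limit Dn = s·(H − f)/(H + s − 2f) = 2130 × (4768.7 − 18) / (4768.7 + 2130 − 2 × 18) = 2130 × 4750.7 / 6862.7 ≈ 1474.5 mm.
Far limit Df = s·(H − f)/(H − s) = 2130 × (4768.7 − 18) / (4768.7 − 2130) = 2130 × 4750.7 / 2638.7 ≈ 3834.8 mm.
Depth of field = Df − Dn = 3834.8 − 1474.5 ≈ 2360.3 mm ≈ 2.36 m.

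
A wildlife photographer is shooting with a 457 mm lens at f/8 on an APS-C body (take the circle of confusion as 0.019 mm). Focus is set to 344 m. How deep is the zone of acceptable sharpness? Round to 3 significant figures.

Hyperfocal distance H = f²/(N·c) + f = 457²/(8 × 0.019) + 457 = 208849/0.152 + 457 ≈ 1374463.6 mm ≈ 1374 m.
Near limit Dn = s·(H − f)/(H + s − 2f) = 344000 × (1374463.6 − 457) / (1374463.6 + 344000 − 2 × 457) = 344000 × 1374006.6 / 1717549.6 ≈ 275193 mm.
Far limit Df = s·(H − f)/(H − s) = 344000 × (1374463.6 − 457) / (1374463.6 − 344000) = 344000 × 1374006.6 / 1030463.6 ≈ 458685 mm.
Depth of field = Df − Dn = 458685 − 275193 ≈ 183492 mm ≈ 183 m.

183 m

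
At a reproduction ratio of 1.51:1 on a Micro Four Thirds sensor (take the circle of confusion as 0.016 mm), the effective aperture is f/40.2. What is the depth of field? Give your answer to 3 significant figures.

At magnification m, DoF ≈ 2·N_eff·c/m² = 2 × 40.2 × 0.016 / 1.51² = 1.286 / 2.28 ≈ 0.564 mm.

0.564 mm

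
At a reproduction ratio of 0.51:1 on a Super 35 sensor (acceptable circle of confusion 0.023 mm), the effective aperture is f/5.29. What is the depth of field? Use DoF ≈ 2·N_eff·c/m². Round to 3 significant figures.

0.936 mm

At magnification m, DoF ≈ 2·N_eff·c/m² = 2 × 5.29 × 0.023 / 0.51² = 0.2433 / 0.2601 ≈ 0.936 mm.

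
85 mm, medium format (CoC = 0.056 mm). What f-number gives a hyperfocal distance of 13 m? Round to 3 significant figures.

f/9.99

Rearrange H = f²/(N·c) + f for N: N = f² / ((H − f)·c).
N = 85² / ((13000 − 85) × 0.056) = 7225 / 723.2 ≈ 9.99.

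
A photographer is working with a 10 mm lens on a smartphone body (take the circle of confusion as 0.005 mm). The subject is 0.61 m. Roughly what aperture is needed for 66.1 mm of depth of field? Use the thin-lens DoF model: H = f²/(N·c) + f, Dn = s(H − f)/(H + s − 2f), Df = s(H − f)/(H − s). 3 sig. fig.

f/1.80

Write h = H − f = f²/(N·c). The thin-lens limits are Dn = s·h/(h + (s−f)) and Df = s·h/(h − (s−f)), so DoF = Df − Dn = 2·s·(s−f)·h / (h² − (s−f)²).
That is a quadratic in h: DoF·h² − 2·s·(s−f)·h − DoF·(s−f)² = 0 ⇒ h = (s−f)·(s + √(s² + DoF²)) / DoF = 600 × (610 + √(610² + 66.1²)) / 66.1 = 600 × (610 + 613.571) / 66.1 ≈ 11107 mm.
Then N = f²/(c·h) = 10² / (0.005 × 11107) = 100 / 55.533 ≈ 1.80.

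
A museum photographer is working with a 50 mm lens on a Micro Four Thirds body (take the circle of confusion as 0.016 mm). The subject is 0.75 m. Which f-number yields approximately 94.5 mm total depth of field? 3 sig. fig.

f/14

Write h = H − f = f²/(N·c). The thin-lens limits are Dn = s·h/(h + (s−f)) and Df = s·h/(h − (s−f)), so DoF = Df − Dn = 2·s·(s−f)·h / (h² − (s−f)²).
That is a quadratic in h: DoF·h² − 2·s·(s−f)·h − DoF·(s−f)² = 0 ⇒ h = (s−f)·(s + √(s² + DoF²)) / DoF = 700 × (750 + √(750² + 94.5²)) / 94.5 = 700 × (750 + 755.930) / 94.5 ≈ 11155 mm.
Then N = f²/(c·h) = 50² / (0.016 × 11155) = 2500 / 178.48 ≈ 14.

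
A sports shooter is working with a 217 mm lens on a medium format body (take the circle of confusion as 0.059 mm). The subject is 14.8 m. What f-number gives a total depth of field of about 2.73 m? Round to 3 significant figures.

f/5.01

Write h = H − f = f²/(N·c). The thin-lens limits are Dn = s·h/(h + (s−f)) and Df = s·h/(h − (s−f)), so DoF = Df − Dn = 2·s·(s−f)·h / (h² − (s−f)²).
That is a quadratic in h: DoF·h² − 2·s·(s−f)·h − DoF·(s−f)² = 0 ⇒ h = (s−f)·(s + √(s² + DoF²)) / DoF = 14583 × (14800 + √(14800² + 2730²)) / 2730 = 14583 × (14800 + 15049.7) / 2730 ≈ 159450 mm.
Then N = f²/(c·h) = 217² / (0.059 × 159450) = 47089 / 9407.5 ≈ 5.01.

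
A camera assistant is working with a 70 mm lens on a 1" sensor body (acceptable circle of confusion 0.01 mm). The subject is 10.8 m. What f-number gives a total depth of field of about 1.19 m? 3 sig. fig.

f/2.51

Write h = H − f = f²/(N·c). The thin-lens limits are Dn = s·h/(h + (s−f)) and Df = s·h/(h − (s−f)), so DoF = Df − Dn = 2·s·(s−f)·h / (h² − (s−f)²).
That is a quadratic in h: DoF·h² − 2·s·(s−f)·h − DoF·(s−f)² = 0 ⇒ h = (s−f)·(s + √(s² + DoF²)) / DoF = 10730 × (10800 + √(10800² + 1190²)) / 1190 = 10730 × (10800 + 10865.4) / 1190 ≈ 195352 mm.
Then N = f²/(c·h) = 70² / (0.01 × 195352) = 4900 / 1953.5 ≈ 2.51.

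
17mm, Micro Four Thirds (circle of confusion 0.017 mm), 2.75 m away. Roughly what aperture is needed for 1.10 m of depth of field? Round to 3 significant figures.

Write h = H − f = f²/(N·c). The thin-lens limits are Dn = s·h/(h + (s−f)) and Df = s·h/(h − (s−f)), so DoF = Df − Dn = 2·s·(s−f)·h / (h² − (s−f)²).
That is a quadratic in h: DoF·h² − 2·s·(s−f)·h − DoF·(s−f)² = 0 ⇒ h = (s−f)·(s + √(s² + DoF²)) / DoF = 2733 × (2750 + √(2750² + 1100²)) / 1100 = 2733 × (2750 + 2961.84) / 1100 ≈ 14191 mm.
Then N = f²/(c·h) = 17² / (0.017 × 14191) = 289 / 241.25 ≈ 1.20.

f/1.20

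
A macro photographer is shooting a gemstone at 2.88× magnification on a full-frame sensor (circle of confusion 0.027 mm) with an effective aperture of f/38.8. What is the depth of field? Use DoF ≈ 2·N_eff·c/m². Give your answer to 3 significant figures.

0.253 mm

At magnification m, DoF ≈ 2·N_eff·c/m² = 2 × 38.8 × 0.027 / 2.88² = 2.095 / 8.294 ≈ 0.253 mm.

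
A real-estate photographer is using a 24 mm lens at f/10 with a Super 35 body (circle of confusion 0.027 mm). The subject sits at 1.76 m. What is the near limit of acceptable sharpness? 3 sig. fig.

0.970 m

Hyperfocal distance H = f²/(N·c) + f = 24²/(10 × 0.027) + 24 = 576/0.27 + 24 ≈ 2157.3 mm ≈ 2.157 m.
Near limit Dn = s·(H − f)/(H + s − 2f) = 1760 × (2157.3 − 24) / (2157.3 + 1760 − 2 × 24) = 1760 × 2133.3 / 3869.3 ≈ 970.37 mm ≈ 0.970 m.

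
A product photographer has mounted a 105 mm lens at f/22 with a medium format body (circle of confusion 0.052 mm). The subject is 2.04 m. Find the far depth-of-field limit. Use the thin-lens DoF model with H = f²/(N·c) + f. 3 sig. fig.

Hyperfocal distance H = f²/(N·c) + f = 105²/(22 × 0.052) + 105 = 11025/1.144 + 105 ≈ 9742.2 mm ≈ 9.742 m.
Far limit Df = s·(H − f)/(H − s) = 2040 × (9742.2 − 105) / (9742.2 − 2040) = 2040 × 9637.2 / 7702.2 ≈ 2552.5 mm ≈ 2.55 m.

2.55 m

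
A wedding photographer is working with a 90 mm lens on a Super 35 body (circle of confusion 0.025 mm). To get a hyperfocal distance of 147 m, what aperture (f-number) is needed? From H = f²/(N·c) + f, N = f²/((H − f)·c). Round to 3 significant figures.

Rearrange H = f²/(N·c) + f for N: N = f² / ((H − f)·c).
N = 90² / ((147000 − 90) × 0.025) = 8100 / 3673 ≈ 2.21.

f/2.21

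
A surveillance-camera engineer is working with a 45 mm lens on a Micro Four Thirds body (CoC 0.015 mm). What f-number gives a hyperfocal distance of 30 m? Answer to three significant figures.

f/4.51

Rearrange H = f²/(N·c) + f for N: N = f² / ((H − f)·c).
N = 45² / ((30000 − 45) × 0.015) = 2025 / 449.3 ≈ 4.51.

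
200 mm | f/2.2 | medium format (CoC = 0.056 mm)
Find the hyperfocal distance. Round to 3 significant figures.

325 m

Hyperfocal distance H = f²/(N·c) + f = 200²/(2.2 × 0.056) + 200 = 40000/0.1232 + 200 ≈ 324875.3 mm ≈ 325 m.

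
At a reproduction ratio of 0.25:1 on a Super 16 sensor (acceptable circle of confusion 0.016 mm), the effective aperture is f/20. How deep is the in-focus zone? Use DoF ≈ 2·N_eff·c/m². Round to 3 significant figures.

10.2 mm

At magnification m, DoF ≈ 2·N_eff·c/m² = 2 × 20 × 0.016 / 0.25² = 0.64 / 0.0625 ≈ 10.2 mm.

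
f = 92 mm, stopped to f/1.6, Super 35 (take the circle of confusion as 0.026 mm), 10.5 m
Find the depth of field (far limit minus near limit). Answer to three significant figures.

1.08 m

Hyperfocal distance H = f²/(N·c) + f = 92²/(1.6 × 0.026) + 92 = 8464/0.0416 + 92 ≈ 203553.5 mm ≈ 203.6 m.
Near limit Dn = s·(H − f)/(H + s − 2f) = 10500 × (203553.5 − 92) / (203553.5 + 10500 − 2 × 92) = 10500 × 203461.5 / 213869.5 ≈ 9989.0 mm.
Far limit Df = s·(H − f)/(H − s) = 10500 × (203553.5 − 92) / (203553.5 − 10500) = 10500 × 203461.5 / 193053.5 ≈ 11066.1 mm.
Depth of field = Df − Dn = 11066.1 − 9989.0 ≈ 1077.1 mm ≈ 1.08 m.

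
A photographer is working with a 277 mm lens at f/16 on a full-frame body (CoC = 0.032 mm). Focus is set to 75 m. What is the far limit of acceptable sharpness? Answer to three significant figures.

150 m

Hyperfocal distance H = f²/(N·c) + f = 277²/(16 × 0.032) + 277 = 76729/0.512 + 277 ≈ 150138.3 mm ≈ 150.1 m.
Far limit Df = s·(H − f)/(H − s) = 75000 × (150138.3 − 277) / (150138.3 − 75000) = 75000 × 149861.3 / 75138.3 ≈ 149585 mm ≈ 150 m.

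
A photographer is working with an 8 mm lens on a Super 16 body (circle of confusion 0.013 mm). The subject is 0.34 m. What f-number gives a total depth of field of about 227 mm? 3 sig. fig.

f/4.50

Write h = H − f = f²/(N·c). The thin-lens limits are Dn = s·h/(h + (s−f)) and Df = s·h/(h − (s−f)), so DoF = Df − Dn = 2·s·(s−f)·h / (h² − (s−f)²).
That is a quadratic in h: DoF·h² − 2·s·(s−f)·h − DoF·(s−f)² = 0 ⇒ h = (s−f)·(s + √(s² + DoF²)) / DoF = 332 × (340 + √(340² + 227²)) / 227 = 332 × (340 + 408.814) / 227 ≈ 1095.2 mm.
Then N = f²/(c·h) = 8² / (0.013 × 1095.2) = 64 / 14.237 ≈ 4.50.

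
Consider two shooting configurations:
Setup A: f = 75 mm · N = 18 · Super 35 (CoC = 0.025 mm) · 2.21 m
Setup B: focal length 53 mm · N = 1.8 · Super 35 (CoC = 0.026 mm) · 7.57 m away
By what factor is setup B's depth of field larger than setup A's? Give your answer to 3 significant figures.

Setup A: H = 75²/(18×0.025) + 75 ≈ 12575.0 mm; DoF = Df − Dn = 2665.22 − 1887.60 ≈ 777.62 mm.
Setup B: H = 53²/(1.8×0.026) + 53 ≈ 60074.4 mm; DoF = Df − Dn = 8653.8 − 6727.5 ≈ 1926.3 mm.
Ratio = 1926.3 / 777.62 ≈ 2.48.

2.48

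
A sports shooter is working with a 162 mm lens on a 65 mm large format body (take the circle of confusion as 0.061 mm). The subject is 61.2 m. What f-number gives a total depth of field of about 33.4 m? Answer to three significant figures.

Write h = H − f = f²/(N·c). The thin-lens limits are Dn = s·h/(h + (s−f)) and Df = s·h/(h − (s−f)), so DoF = Df − Dn = 2·s·(s−f)·h / (h² − (s−f)²).
That is a quadratic in h: DoF·h² − 2·s·(s−f)·h − DoF·(s−f)² = 0 ⇒ h = (s−f)·(s + √(s² + DoF²)) / DoF = 61038 × (61200 + √(61200² + 33400²)) / 33400 = 61038 × (61200 + 69720.9) / 33400 ≈ 239256 mm.
Then N = f²/(c·h) = 162² / (0.061 × 239256) = 26244 / 14595 ≈ 1.80.

f/1.80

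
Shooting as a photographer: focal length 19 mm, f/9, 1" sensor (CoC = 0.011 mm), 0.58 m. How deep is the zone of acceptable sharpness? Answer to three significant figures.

Hyperfocal distance H = f²/(N·c) + f = 19²/(9 × 0.011) + 19 = 361/0.099 + 19 ≈ 3665.5 mm ≈ 3.665 m.
Near limit Dn = s·(H − f)/(H + s − 2f) = 580 × (3665.5 − 19) / (3665.5 + 580 − 2 × 19) = 580 × 3646.5 / 4207.5 ≈ 502.67 mm.
Far limit Df = s·(H − f)/(H − s) = 580 × (3665.5 − 19) / (3665.5 − 580) = 580 × 3646.5 / 3085.5 ≈ 685.46 mm.
Depth of field = Df − Dn = 685.46 − 502.67 ≈ 182.79 mm.

183 mm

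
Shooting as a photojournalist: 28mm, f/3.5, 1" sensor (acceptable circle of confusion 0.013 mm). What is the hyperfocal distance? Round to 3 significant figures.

17.3 m

Hyperfocal distance H = f²/(N·c) + f = 28²/(3.5 × 0.013) + 28 = 784/0.0455 + 28 ≈ 17258.8 mm ≈ 17.3 m.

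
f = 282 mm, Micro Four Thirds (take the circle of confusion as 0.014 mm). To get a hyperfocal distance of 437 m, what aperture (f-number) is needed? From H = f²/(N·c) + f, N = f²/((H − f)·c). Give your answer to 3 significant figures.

Rearrange H = f²/(N·c) + f for N: N = f² / ((H − f)·c).
N = 282² / ((437000 − 282) × 0.014) = 79524 / 6114 ≈ 13.

f/13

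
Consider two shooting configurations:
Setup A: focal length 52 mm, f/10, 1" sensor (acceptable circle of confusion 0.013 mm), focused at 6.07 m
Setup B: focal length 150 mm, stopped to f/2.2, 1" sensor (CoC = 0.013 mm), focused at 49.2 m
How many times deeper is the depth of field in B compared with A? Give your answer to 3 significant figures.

Setup A: H = 52²/(10×0.013) + 52 ≈ 20852.0 mm; DoF = Df − Dn = 8541.2 − 4707.9 ≈ 3833.3 mm.
Setup B: H = 150²/(2.2×0.013) + 150 ≈ 786863.3 mm; DoF = Df − Dn = 52471.5 − 46312.5 ≈ 6159.0 mm.
Ratio = 6159.0 / 3833.3 ≈ 1.61.

1.61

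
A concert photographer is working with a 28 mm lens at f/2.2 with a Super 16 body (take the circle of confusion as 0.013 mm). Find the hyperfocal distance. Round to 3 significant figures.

Hyperfocal distance H = f²/(N·c) + f = 28²/(2.2 × 0.013) + 28 = 784/0.0286 + 28 ≈ 27440.6 mm ≈ 27.4 m.

27.4 m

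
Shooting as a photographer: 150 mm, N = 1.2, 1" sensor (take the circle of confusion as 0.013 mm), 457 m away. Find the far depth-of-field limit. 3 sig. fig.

Hyperfocal distance H = f²/(N·c) + f = 150²/(1.2 × 0.013) + 150 = 22500/0.0156 + 150 ≈ 1442457.7 mm ≈ 1442 m.
Far limit Df = s·(H − f)/(H − s) = 457000 × (1442457.7 − 150) / (1442457.7 − 457000) = 457000 × 1442307.7 / 985457.7 ≈ 668861 mm ≈ 669 m.

669 m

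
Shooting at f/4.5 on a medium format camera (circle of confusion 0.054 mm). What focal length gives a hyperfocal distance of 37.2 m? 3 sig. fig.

95.0 mm

From H = f²/(N·c) + f, with f ≪ H: f ≈ √(H·N·c) = √(37200 × 4.5 × 0.054) = √9039.6 ≈ 95.08 mm.
Exact: f² + N·c·f − N·c·H = 0 ⇒ f = (−N·c + √((N·c)² + 4·N·c·H))/2 = (−0.243 + √36158)/2 ≈ 94.955 mm ≈ 95.0 mm.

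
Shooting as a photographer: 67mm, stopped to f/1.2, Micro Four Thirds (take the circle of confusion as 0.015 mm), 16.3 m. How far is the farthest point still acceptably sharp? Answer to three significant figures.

Hyperfocal distance H = f²/(N·c) + f = 67²/(1.2 × 0.015) + 67 = 4489/0.018 + 67 ≈ 249455.9 mm ≈ 249.5 m.
Far limit Df = s·(H − f)/(H − s) = 16300 × (249455.9 − 67) / (249455.9 − 16300) = 16300 × 249388.9 / 233155.9 ≈ 17435 mm ≈ 17.4 m.

17.4 m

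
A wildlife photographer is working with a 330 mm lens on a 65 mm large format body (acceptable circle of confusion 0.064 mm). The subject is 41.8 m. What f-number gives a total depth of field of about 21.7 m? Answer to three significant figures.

f/10

Write h = H − f = f²/(N·c). The thin-lens limits are Dn = s·h/(h + (s−f)) and Df = s·h/(h − (s−f)), so DoF = Df − Dn = 2·s·(s−f)·h / (h² − (s−f)²).
That is a quadratic in h: DoF·h² − 2·s·(s−f)·h − DoF·(s−f)² = 0 ⇒ h = (s−f)·(s + √(s² + DoF²)) / DoF = 41470 × (41800 + √(41800² + 21700²)) / 21700 = 41470 × (41800 + 47097.0) / 21700 ≈ 169888 mm.
Then N = f²/(c·h) = 330² / (0.064 × 169888) = 108900 / 10873 ≈ 10.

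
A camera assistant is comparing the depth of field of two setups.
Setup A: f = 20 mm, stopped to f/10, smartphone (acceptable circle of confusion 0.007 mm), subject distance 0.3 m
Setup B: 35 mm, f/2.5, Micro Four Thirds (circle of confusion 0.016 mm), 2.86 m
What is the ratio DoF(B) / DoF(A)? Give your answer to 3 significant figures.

18.1

Setup A: H = 20²/(10×0.007) + 20 ≈ 5734.3 mm; DoF = Df − Dn = 315.457 − 285.987 ≈ 29.470 mm.
Setup B: H = 35²/(2.5×0.016) + 35 ≈ 30660.0 mm; DoF = Df − Dn = 3150.63 − 2618.46 ≈ 532.17 mm.
Ratio = 532.17 / 29.470 ≈ 18.1.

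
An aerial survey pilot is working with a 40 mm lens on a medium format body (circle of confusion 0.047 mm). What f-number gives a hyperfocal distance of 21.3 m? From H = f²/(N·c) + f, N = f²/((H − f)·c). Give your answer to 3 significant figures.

Rearrange H = f²/(N·c) + f for N: N = f² / ((H − f)·c).
N = 40² / ((21300 − 40) × 0.047) = 1600 / 999.2 ≈ 1.60.

f/1.60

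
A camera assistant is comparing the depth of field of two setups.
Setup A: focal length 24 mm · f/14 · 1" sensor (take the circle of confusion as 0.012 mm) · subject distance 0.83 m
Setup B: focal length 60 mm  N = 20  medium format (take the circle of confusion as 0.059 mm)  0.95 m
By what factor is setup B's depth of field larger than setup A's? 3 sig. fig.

1.47

Setup A: H = 24²/(14×0.012) + 24 ≈ 3452.6 mm; DoF = Df − Dn = 1085.09 − 672.02 ≈ 413.07 mm.
Setup B: H = 60²/(20×0.059) + 60 ≈ 3110.8 mm; DoF = Df − Dn = 1341.28 − 735.45 ≈ 605.83 mm.
Ratio = 605.83 / 413.07 ≈ 1.47.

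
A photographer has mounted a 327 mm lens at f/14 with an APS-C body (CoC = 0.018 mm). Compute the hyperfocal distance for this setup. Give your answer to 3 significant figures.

425 m

Hyperfocal distance H = f²/(N·c) + f = 327²/(14 × 0.018) + 327 = 106929/0.252 + 327 ≈ 424648.4 mm ≈ 425 m.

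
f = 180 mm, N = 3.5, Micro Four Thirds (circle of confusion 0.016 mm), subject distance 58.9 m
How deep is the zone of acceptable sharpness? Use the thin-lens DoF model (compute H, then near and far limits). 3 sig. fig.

Hyperfocal distance H = f²/(N·c) + f = 180²/(3.5 × 0.016) + 180 = 32400/0.056 + 180 ≈ 578751.4 mm ≈ 578.8 m.
Near limit Dn = s·(H − f)/(H + s − 2f) = 58900 × (578751.4 − 180) / (578751.4 + 58900 − 2 × 180) = 58900 × 578571.4 / 637291.4 ≈ 53473 mm.
Far limit Df = s·(H − f)/(H − s) = 58900 × (578751.4 − 180) / (578751.4 − 58900) = 58900 × 578571.4 / 519851.4 ≈ 65553 mm.
Depth of field = Df − Dn = 65553 − 53473 ≈ 12080 mm ≈ 12.1 m.

12.1 m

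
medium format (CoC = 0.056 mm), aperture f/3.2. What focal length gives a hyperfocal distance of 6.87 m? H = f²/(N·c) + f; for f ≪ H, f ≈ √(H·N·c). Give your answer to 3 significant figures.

35.0 mm

From H = f²/(N·c) + f, with f ≪ H: f ≈ √(H·N·c) = √(6870 × 3.2 × 0.056) = √1231.1 ≈ 35.09 mm.
Exact: f² + N·c·f − N·c·H = 0 ⇒ f = (−N·c + √((N·c)² + 4·N·c·H))/2 = (−0.1792 + √4924.4)/2 ≈ 34.998 mm ≈ 35.0 mm.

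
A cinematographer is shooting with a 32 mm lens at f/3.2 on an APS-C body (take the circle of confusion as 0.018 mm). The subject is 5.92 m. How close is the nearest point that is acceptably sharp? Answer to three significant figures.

4.45 m

Hyperfocal distance H = f²/(N·c) + f = 32²/(3.2 × 0.018) + 32 = 1024/0.0576 + 32 ≈ 17809.8 mm ≈ 17.81 m.
Near limit Dn = s·(H − f)/(H + s − 2f) = 5920 × (17809.8 − 32) / (17809.8 + 5920 − 2 × 32) = 5920 × 17777.8 / 23665.8 ≈ 4447.1 mm ≈ 4.45 m.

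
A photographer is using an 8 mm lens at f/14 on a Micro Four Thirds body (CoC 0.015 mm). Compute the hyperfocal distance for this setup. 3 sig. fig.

313 mm

Hyperfocal distance H = f²/(N·c) + f = 8²/(14 × 0.015) + 8 = 64/0.21 + 8 ≈ 312.8 mm ≈ 0.313 m.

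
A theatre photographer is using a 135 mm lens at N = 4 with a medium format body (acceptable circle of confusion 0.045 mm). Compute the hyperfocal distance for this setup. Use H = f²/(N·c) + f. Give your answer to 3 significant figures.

101 m

Hyperfocal distance H = f²/(N·c) + f = 135²/(4 × 0.045) + 135 = 18225/0.18 + 135 ≈ 101385.0 mm ≈ 101 m.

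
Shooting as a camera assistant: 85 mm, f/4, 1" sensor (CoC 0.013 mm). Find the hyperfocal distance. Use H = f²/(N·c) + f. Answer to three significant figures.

Hyperfocal distance H = f²/(N·c) + f = 85²/(4 × 0.013) + 85 = 7225/0.052 + 85 ≈ 139027.3 mm ≈ 139 m.

139 m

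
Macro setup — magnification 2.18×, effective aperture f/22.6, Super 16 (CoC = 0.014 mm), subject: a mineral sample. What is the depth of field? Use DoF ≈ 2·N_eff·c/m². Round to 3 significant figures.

0.133 mm

At magnification m, DoF ≈ 2·N_eff·c/m² = 2 × 22.6 × 0.014 / 2.18² = 0.6328 / 4.752 ≈ 0.133 mm.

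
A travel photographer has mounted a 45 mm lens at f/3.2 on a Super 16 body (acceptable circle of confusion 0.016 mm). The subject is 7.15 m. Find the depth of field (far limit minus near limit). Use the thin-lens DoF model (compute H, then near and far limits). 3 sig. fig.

2.65 m

Hyperfocal distance H = f²/(N·c) + f = 45²/(3.2 × 0.016) + 45 = 2025/0.0512 + 45 ≈ 39595.8 mm ≈ 39.60 m.
Near limit Dn = s·(H − f)/(H + s − 2f) = 7150 × (39595.8 − 45) / (39595.8 + 7150 − 2 × 45) = 7150 × 39550.8 / 46655.8 ≈ 6061.2 mm.
Far limit Df = s·(H − f)/(H − s) = 7150 × (39595.8 − 45) / (39595.8 − 7150) = 7150 × 39550.8 / 32445.8 ≈ 8715.7 mm.
Depth of field = Df − Dn = 8715.7 − 6061.2 ≈ 2654.5 mm ≈ 2.65 m.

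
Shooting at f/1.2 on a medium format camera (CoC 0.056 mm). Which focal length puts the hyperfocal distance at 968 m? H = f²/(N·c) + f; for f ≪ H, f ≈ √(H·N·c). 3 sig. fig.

255 mm

From H = f²/(N·c) + f, with f ≪ H: f ≈ √(H·N·c) = √(968000 × 1.2 × 0.056) = √65050 ≈ 255.0 mm.
The +f correction barely moves this — solving exactly, f² + N·c·f − N·c·H = 0 ⇒ f = (−N·c + √((N·c)² + 4·N·c·H))/2 = (−0.0672 + √260198)/2 ≈ 255.01 mm, so f ≈ 255 mm.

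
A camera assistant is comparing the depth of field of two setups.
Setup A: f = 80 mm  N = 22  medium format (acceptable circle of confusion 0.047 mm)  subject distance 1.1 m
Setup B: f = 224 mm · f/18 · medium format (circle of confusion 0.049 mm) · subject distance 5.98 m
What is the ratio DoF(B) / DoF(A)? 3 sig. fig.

Setup A: H = 80²/(22×0.047) + 80 ≈ 6269.6 mm; DoF = Df − Dn = 1317.04 − 944.37 ≈ 372.67 mm.
Setup B: H = 224²/(18×0.049) + 224 ≈ 57112.9 mm; DoF = Df − Dn = 6653.2 − 5430.5 ≈ 1222.7 mm.
Ratio = 1222.7 / 372.67 ≈ 3.28.

3.28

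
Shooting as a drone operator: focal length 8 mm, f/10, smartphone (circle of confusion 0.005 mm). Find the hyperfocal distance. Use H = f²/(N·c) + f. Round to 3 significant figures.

1.29 m

Hyperfocal distance H = f²/(N·c) + f = 8²/(10 × 0.005) + 8 = 64/0.05 + 8 ≈ 1288.0 mm ≈ 1.29 m.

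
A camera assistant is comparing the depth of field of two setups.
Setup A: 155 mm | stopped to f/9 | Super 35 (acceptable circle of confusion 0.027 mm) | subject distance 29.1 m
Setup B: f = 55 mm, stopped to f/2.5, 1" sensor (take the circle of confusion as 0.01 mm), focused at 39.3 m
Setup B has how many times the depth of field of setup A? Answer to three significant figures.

1.53

Setup A: H = 155²/(9×0.027) + 155 ≈ 99023.3 mm; DoF = Df − Dn = 41146 − 22510 ≈ 18636 mm.
Setup B: H = 55²/(2.5×0.01) + 55 ≈ 121055.0 mm; DoF = Df − Dn = 58165 − 29675 ≈ 28490 mm.
Ratio = 28490 / 18636 ≈ 1.53.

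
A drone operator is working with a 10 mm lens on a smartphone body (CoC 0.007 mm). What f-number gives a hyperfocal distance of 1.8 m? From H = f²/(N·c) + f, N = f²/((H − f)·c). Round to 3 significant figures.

f/7.98

Rearrange H = f²/(N·c) + f for N: N = f² / ((H − f)·c).
N = 10² / ((1800 − 10) × 0.007) = 100 / 12.53 ≈ 7.98.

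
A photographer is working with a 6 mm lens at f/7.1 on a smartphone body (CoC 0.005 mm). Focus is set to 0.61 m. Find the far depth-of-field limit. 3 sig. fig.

1.51 m

Hyperfocal distance H = f²/(N·c) + f = 6²/(7.1 × 0.005) + 6 = 36/0.0355 + 6 ≈ 1020.1 mm ≈ 1.020 m.
Far limit Df = s·(H − f)/(H − s) = 610 × (1020.1 − 6) / (1020.1 − 610) = 610 × 1014.1 / 410.1 ≈ 1508.4 mm ≈ 1.51 m.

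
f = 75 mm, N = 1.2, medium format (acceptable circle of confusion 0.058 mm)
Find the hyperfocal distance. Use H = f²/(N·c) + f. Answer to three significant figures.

80.9 m

Hyperfocal distance H = f²/(N·c) + f = 75²/(1.2 × 0.058) + 75 = 5625/0.0696 + 75 ≈ 80894.0 mm ≈ 80.9 m.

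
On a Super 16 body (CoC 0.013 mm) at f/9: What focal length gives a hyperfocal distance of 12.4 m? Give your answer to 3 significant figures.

38.0 mm

From H = f²/(N·c) + f, with f ≪ H: f ≈ √(H·N·c) = √(12400 × 9 × 0.013) = √1450.8 ≈ 38.09 mm.
Exact: f² + N·c·f − N·c·H = 0 ⇒ f = (−N·c + √((N·c)² + 4·N·c·H))/2 = (−0.117 + √5803.2)/2 ≈ 38.031 mm ≈ 38.0 mm.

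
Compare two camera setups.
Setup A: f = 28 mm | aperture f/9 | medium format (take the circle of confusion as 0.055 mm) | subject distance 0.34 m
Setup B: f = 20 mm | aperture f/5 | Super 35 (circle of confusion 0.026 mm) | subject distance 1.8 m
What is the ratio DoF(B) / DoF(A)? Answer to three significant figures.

Setup A: H = 28²/(9×0.055) + 28 ≈ 1611.8 mm; DoF = Df − Dn = 423.41 − 284.05 ≈ 139.36 mm.
Setup B: H = 20²/(5×0.026) + 20 ≈ 3096.9 mm; DoF = Df − Dn = 4270.5 − 1140.3 ≈ 3130.2 mm.
Ratio = 3130.2 / 139.36 ≈ 22.5.

22.5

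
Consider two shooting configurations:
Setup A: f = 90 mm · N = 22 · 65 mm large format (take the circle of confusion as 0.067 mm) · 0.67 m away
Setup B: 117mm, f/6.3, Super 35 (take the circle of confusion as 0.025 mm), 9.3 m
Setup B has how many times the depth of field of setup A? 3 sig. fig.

Setup A: H = 90²/(22×0.067) + 90 ≈ 5585.3 mm; DoF = Df − Dn = 749.06 − 606.04 ≈ 143.02 mm.
Setup B: H = 117²/(6.3×0.025) + 117 ≈ 87031.3 mm; DoF = Df − Dn = 10398.7 − 8411.3 ≈ 1987.4 mm.
Ratio = 1987.4 / 143.02 ≈ 13.9.

13.9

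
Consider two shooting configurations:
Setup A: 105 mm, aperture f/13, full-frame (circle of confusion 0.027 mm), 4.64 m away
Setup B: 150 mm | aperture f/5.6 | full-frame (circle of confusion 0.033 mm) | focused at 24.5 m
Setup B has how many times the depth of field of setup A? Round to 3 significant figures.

7.46

Setup A: H = 105²/(13×0.027) + 105 ≈ 31515.3 mm; DoF = Df − Dn = 5423.0 − 4054.6 ≈ 1368.4 mm.
Setup B: H = 150²/(5.6×0.033) + 150 ≈ 121903.2 mm; DoF = Df − Dn = 30625 − 20417 ≈ 10208 mm.
Ratio = 10208 / 1368.4 ≈ 7.46.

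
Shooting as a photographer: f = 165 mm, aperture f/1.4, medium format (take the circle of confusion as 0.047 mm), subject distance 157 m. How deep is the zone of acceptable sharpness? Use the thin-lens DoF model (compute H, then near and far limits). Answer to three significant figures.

139 m

Hyperfocal distance H = f²/(N·c) + f = 165²/(1.4 × 0.047) + 165 = 27225/0.0658 + 165 ≈ 413918.8 mm ≈ 413.9 m.
Near limit Dn = s·(H − f)/(H + s − 2f) = 157000 × (413918.8 − 165) / (413918.8 + 157000 − 2 × 165) = 157000 × 413753.8 / 570588.8 ≈ 113846 mm.
Far limit Df = s·(H − f)/(H − s) = 157000 × (413918.8 − 165) / (413918.8 − 157000) = 157000 × 413753.8 / 256918.8 ≈ 252840 mm.
Depth of field = Df − Dn = 252840 − 113846 ≈ 138994 mm ≈ 139 m.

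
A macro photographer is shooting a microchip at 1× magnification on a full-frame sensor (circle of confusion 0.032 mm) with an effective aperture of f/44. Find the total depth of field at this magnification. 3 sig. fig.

2.82 mm

At magnification m, DoF ≈ 2·N_eff·c/m² = 2 × 44 × 0.032 / 1² = 2.816 / 1 ≈ 2.82 mm.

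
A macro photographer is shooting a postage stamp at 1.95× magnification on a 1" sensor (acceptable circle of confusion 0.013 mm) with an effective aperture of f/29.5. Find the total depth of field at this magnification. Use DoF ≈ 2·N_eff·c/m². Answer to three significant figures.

At magnification m, DoF ≈ 2·N_eff·c/m² = 2 × 29.5 × 0.013 / 1.95² = 0.767 / 3.802 ≈ 0.202 mm.

0.202 mm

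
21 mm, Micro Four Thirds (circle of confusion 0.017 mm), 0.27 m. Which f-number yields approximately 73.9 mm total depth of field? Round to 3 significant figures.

f/14

Write h = H − f = f²/(N·c). The thin-lens limits are Dn = s·h/(h + (s−f)) and Df = s·h/(h − (s−f)), so DoF = Df − Dn = 2·s·(s−f)·h / (h² − (s−f)²).
That is a quadratic in h: DoF·h² − 2·s·(s−f)·h − DoF·(s−f)² = 0 ⇒ h = (s−f)·(s + √(s² + DoF²)) / DoF = 249 × (270 + √(270² + 73.9²)) / 73.9 = 249 × (270 + 279.931) / 73.9 ≈ 1852.9 mm.
Then N = f²/(c·h) = 21² / (0.017 × 1852.9) = 441 / 31.500 ≈ 14.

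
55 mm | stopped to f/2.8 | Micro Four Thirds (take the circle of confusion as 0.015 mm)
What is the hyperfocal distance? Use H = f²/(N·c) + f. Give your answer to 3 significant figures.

72.1 m

Hyperfocal distance H = f²/(N·c) + f = 55²/(2.8 × 0.015) + 55 = 3025/0.042 + 55 ≈ 72078.8 mm ≈ 72.1 m.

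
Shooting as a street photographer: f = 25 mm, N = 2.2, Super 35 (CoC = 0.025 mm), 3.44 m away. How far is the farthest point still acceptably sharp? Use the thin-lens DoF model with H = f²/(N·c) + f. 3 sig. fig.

Hyperfocal distance H = f²/(N·c) + f = 25²/(2.2 × 0.025) + 25 = 625/0.055 + 25 ≈ 11388.6 mm ≈ 11.39 m.
Far limit Df = s·(H − f)/(H − s) = 3440 × (11388.6 − 25) / (11388.6 − 3440) = 3440 × 11363.6 / 7948.6 ≈ 4917.9 mm ≈ 4.92 m.

4.92 m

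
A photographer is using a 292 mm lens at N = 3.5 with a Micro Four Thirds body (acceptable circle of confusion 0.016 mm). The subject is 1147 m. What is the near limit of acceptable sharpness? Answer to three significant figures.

Hyperfocal distance H = f²/(N·c) + f = 292²/(3.5 × 0.016) + 292 = 85264/0.056 + 292 ≈ 1522863.4 mm ≈ 1523 m.
Near limit Dn = s·(H − f)/(H + s − 2f) = 1147000 × (1522863.4 − 292) / (1522863.4 + 1147000 − 2 × 292) = 1147000 × 1522571.4 / 2669279.4 ≈ 654255 mm ≈ 654 m.

654 m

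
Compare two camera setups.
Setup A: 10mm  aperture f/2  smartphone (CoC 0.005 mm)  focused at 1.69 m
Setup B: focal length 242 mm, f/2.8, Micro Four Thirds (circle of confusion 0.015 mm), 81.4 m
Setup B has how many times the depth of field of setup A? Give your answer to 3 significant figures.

Setup A: H = 10²/(2×0.005) + 10 ≈ 10010.0 mm; DoF = Df − Dn = 2031.25 − 1446.92 ≈ 584.33 mm.
Setup B: H = 242²/(2.8×0.015) + 242 ≈ 1394623.0 mm; DoF = Df − Dn = 86430.6 − 76922.8 ≈ 9507.8 mm.
Ratio = 9507.8 / 584.33 ≈ 16.3.

16.3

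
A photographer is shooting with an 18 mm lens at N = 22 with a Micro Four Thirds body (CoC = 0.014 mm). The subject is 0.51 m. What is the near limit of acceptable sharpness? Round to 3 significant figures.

Hyperfocal distance H = f²/(N·c) + f = 18²/(22 × 0.014) + 18 = 324/0.308 + 18 ≈ 1069.9 mm ≈ 1.070 m.
Near limit Dn = s·(H − f)/(H + s − 2f) = 510 × (1069.9 − 18) / (1069.9 + 510 − 2 × 18) = 510 × 1051.9 / 1543.9 ≈ 347.48 mm.

347 mm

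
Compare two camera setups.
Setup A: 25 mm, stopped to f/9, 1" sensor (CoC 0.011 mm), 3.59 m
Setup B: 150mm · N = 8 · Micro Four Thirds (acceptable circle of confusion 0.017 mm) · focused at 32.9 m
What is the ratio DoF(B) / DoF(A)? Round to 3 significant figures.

Setup A: H = 25²/(9×0.011) + 25 ≈ 6338.1 mm; DoF = Df − Dn = 8247.1 − 2294.4 ≈ 5952.7 mm.
Setup B: H = 150²/(8×0.017) + 150 ≈ 165591.2 mm; DoF = Df − Dn = 41020 − 27463 ≈ 13557 mm.
Ratio = 13557 / 5952.7 ≈ 2.28.

2.28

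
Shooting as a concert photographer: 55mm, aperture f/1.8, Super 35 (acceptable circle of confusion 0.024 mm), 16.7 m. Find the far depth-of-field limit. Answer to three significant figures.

Hyperfocal distance H = f²/(N·c) + f = 55²/(1.8 × 0.024) + 55 = 3025/0.0432 + 55 ≈ 70078.1 mm ≈ 70.08 m.
Far limit Df = s·(H − f)/(H − s) = 16700 × (70078.1 − 55) / (70078.1 − 16700) = 16700 × 70023.1 / 53378.1 ≈ 21908 mm ≈ 21.9 m.

21.9 m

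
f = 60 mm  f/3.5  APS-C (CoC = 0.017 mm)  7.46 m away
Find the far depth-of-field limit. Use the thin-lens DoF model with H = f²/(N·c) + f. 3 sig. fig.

8.50 m

Hyperfocal distance H = f²/(N·c) + f = 60²/(3.5 × 0.017) + 60 = 3600/0.0595 + 60 ≈ 60564.2 mm ≈ 60.56 m.
Far limit Df = s·(H − f)/(H − s) = 7460 × (60564.2 − 60) / (60564.2 − 7460) = 7460 × 60504.2 / 53104.2 ≈ 8499.5 mm ≈ 8.50 m.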